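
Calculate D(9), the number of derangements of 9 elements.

Use the recurrence D(n) = (n-1)(D(n-1) + D(n-2)) with D(0)=1, D(1)=0.
Building up: D(2)=1, D(3)=2, D(4)=9, D(5)=44, D(6)=265, D(7)=1854, D(8)=14833.
D(9) = 8 x (D(8) + D(7)) = 8 x (14833 + 1854).

Final answer: D(9) = 133496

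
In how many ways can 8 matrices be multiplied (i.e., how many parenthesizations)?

This is counted by the nth Catalan number C_n. Here n = 8 - 1 = 7.
C_n = C(2n,n) - C(2n,n+1), so C_{7} = C(14,7) - C(14,8) = 3432 - 3003.

Final answer: C_{7} = 429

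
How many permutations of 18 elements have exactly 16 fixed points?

Choose which 16 elements are fixed: C(18,16) = 153.
Derange the remaining 2 using D(j) = (j-1)(D(j-1) + D(j-2)), D(0)=1, D(1)=0: D(2)=1.
Total: 153 x 1.

Final answer: C(18,16) D(2) = 153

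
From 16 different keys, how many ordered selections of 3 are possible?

P(16,3) = 16!/(16-3)! = 16!/13!.

Final answer: P(16,3) = 3360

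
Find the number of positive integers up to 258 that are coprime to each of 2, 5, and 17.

|div by 2|=129, |div by 5|=51, |div by 17|=15.
|div by 2&5|=25, |div by 2&17|=7, |div by 5&17|=3, |div by all|=1.
By inclusion-exclusion, divisible by at least one: 129+51+15-25-7-3+1 = 161.
Not divisible by any: 258 - 161.

Final answer: 97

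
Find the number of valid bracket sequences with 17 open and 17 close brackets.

This is a standard Catalan-number count: the answer is C_n. Here n = 17 (pairs).
C_n = C(2n,n)/(n+1), so C_{17} = C(34,17)/18 = 2333606220/18.

Final answer: C_{17} = 129644790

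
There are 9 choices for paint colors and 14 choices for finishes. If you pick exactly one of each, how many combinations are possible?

By the multiplication principle: 9 x 14.

Final answer: 126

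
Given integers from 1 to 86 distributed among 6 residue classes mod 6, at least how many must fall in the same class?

By pigeonhole with 86 objects and 6 categories: ceiling(86/6).

Final answer: 15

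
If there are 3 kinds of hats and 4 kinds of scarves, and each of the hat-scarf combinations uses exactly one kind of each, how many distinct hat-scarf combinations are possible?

By the multiplication principle: 3 x 4.

Final answer: 12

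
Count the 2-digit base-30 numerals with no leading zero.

Leading digit: 29 options (nonzero). Other 1 digit(s): 30 options each.
Total: 29 x 30^1.

Final answer: 870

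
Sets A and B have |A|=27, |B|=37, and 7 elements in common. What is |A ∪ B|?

|A union B| = |A| + |B| - |A intersect B| = 27 + 37 - 7.

Final answer: 57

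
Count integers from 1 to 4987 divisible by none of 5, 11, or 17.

|div by 5|=997, |div by 11|=453, |div by 17|=293.
|div by 5&11|=90, |div by 5&17|=58, |div by 11&17|=26, |div by all|=5.
By inclusion-exclusion, divisible by at least one: 997+453+293-90-58-26+5 = 1574.
Not divisible by any: 4987 - 1574.

Final answer: 3413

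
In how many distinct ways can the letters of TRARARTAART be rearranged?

Letters (A:4, R:4, T:3). Total letters: 11.
Permutations = 11!/(4! x 4! x 3!).

Final answer: 11550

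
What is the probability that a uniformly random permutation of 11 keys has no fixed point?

Derangements satisfy D(n) = (n-1)(D(n-1) + D(n-2)), starting from D(0)=1, D(1)=0.
Building up: D(2)=1, D(3)=2, D(4)=9, D(5)=44, D(6)=265, D(7)=1854, D(8)=14833, D(9)=133496, D(10)=1334961, D(11)=14684570.
Total arrangements: 11! = 39916800.
Probability = D(11)/11! = 1468457/3991680.

Final answer: D(11)/11! = 14684570/39916800 = 0.367879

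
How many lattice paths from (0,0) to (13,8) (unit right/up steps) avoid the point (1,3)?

Total paths to (13,8): C(21,8) = 203490.
Paths through (1,3): C(4,3) x C(17,5) = 24752.
Avoiding (1,3): 203490 - 24752.

Final answer: 178738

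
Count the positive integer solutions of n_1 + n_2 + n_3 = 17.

Substitute n'_i = n_i - 1 (so n'_i >= 0). Then sum n'_i = 17 - 3 = 14.
Stars and bars: C(14+3-1, 3-1) = C(16,2).

Final answer: C(16,2) = 120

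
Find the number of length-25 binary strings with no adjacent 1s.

Classify by the final bit: ...0 gives a(n-1) strings, ...01 gives a(n-2) strings. Thus a(n) = a(n-1) + a(n-2) with a(1)=2, a(2)=3.
Computing successive values: a(1)=2, a(2)=3, a(3)=5, a(4)=8, a(5)=13, a(6)=21, a(7)=34, a(8)=55, a(9)=89, a(10)=144, a(11)=233, a(12)=377, a(13)=610, a(14)=987, a(15)=1597, a(16)=2584, a(17)=4181, a(18)=6765, a(19)=10946, a(20)=17711, a(21)=28657, a(22)=46368, a(23)=75025, a(24)=121393, a(25)=196418.

Final answer: 196418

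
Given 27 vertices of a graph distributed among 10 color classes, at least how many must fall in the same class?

By pigeonhole with 27 objects and 10 categories: ceiling(27/10).

Final answer: 3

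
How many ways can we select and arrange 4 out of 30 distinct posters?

P(30,4) = 30!/(30-4)! = 30!/26!.

Final answer: P(30,4) = 657720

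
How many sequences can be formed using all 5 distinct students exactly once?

The number of ways to arrange 5 distinct objects is 5!.

Final answer: 5! = 120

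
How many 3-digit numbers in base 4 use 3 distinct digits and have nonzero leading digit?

First digit: 3 (nonzero). Second: 3 (not first). Third: 2, etc.
Total: 3 x 3 x 2.

Final answer: 18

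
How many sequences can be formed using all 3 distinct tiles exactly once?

The number of ways to arrange 3 distinct objects is 3!.

Final answer: 3! = 6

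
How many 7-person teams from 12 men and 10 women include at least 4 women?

Sum over valid woman counts:
C(10,4)C(12,3) = 46200
C(10,5)C(12,2) = 16632
C(10,6)C(12,1) = 2520
C(10,7)C(12,0) = 120
Total: 46200 + 16632 + 2520 + 120.

Final answer: 65472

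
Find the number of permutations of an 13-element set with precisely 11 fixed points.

Choose which 11 elements are fixed: C(13,11) = 78.
Derange the remaining 2 using D(j) = (j-1)(D(j-1) + D(j-2)), D(0)=1, D(1)=0: D(2)=1.
Total: 78 x 1.

Final answer: C(13,11) D(2) = 78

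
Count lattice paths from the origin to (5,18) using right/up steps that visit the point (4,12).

Paths (0,0)->(4,12): C(16,12) = 1820.
Paths (4,12)->(5,18): C(7,6) = 7.
By multiplication principle: 1820 x 7.

Final answer: 12740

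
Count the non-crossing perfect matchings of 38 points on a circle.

The structures are counted by the Catalan number C_n. Here n = 38/2 = 19.
Using C_0 = 1 and C_(k+1) = C_k x 2(2k+1)/(k+2), build up term by term: C_1=1, C_2=2, C_3=5, C_4=14, C_5=42, C_6=132, C_7=429, C_8=1430, C_9=4862, C_10=16796, C_11=58786, C_12=208012, C_13=742900, C_14=2674440, C_15=9694845, C_16=35357670, C_17=129644790, C_18=477638700, C_19=1767263190.

Final answer: C_{19} = 1767263190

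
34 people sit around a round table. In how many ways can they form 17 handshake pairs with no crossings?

This is counted by the nth Catalan number C_n. Here n = 34/2 = 17.
Using C_0 = 1 and C_(k+1) = C_k x 2(2k+1)/(k+2), build up term by term: C_1=1, C_2=2, C_3=5, C_4=14, C_5=42, C_6=132, C_7=429, C_8=1430, C_9=4862, C_10=16796, C_11=58786, C_12=208012, C_13=742900, C_14=2674440, C_15=9694845, C_16=35357670, C_17=129644790.

Final answer: C_{17} = 129644790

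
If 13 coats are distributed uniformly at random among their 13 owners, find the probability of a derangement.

Derangements satisfy D(n) = (n-1)(D(n-1) + D(n-2)), starting from D(0)=1, D(1)=0.
Building up: D(2)=1, D(3)=2, D(4)=9, D(5)=44, D(6)=265, D(7)=1854, D(8)=14833, D(9)=133496, D(10)=1334961, D(11)=14684570, D(12)=176214841, D(13)=2290792932.
Total arrangements: 13! = 6227020800.
Probability = D(13)/13! = 63633137/172972800.

Final answer: D(13)/13! = 2290792932/6227020800 = 0.367879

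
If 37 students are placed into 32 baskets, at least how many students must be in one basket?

By the pigeonhole principle: ceiling(37/32).

Final answer: 2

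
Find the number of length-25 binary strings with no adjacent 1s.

Classify by the final bit: ...0 gives a(n-1) strings, ...01 gives a(n-2) strings. Thus a(n) = a(n-1) + a(n-2) with a(1)=2, a(2)=3.
Building up term by term: a(1)=2, a(2)=3, a(3)=5, a(4)=8, a(5)=13, a(6)=21, a(7)=34, a(8)=55, a(9)=89, a(10)=144, a(11)=233, a(12)=377, a(13)=610, a(14)=987, a(15)=1597, a(16)=2584, a(17)=4181, a(18)=6765, a(19)=10946, a(20)=17711, a(21)=28657, a(22)=46368, a(23)=75025, a(24)=121393, a(25)=196418.

Final answer: 196418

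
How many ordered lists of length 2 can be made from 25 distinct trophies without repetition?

P(25,2) = 25!/(25-2)! = 25!/23!.

Final answer: P(25,2) = 600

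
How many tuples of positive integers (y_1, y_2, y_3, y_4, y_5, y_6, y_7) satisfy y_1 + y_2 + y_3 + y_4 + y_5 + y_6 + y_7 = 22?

Substitute y'_i = y_i - 1 (so y'_i >= 0). Then sum y'_i = 22 - 7 = 15.
Stars and bars: C(15+7-1, 7-1) = C(21,6).

Final answer: C(21,6) = 54264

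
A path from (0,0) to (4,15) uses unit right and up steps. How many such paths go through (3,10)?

Paths (0,0)->(3,10): C(13,10) = 286.
Paths (3,10)->(4,15): C(6,5) = 6.
By multiplication principle: 286 x 6.

Final answer: 1716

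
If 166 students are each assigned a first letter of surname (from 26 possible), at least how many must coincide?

There are 26 possible values for first letter of surname. With 166 students and 26 categories, by pigeonhole: ceiling(166/26).

Final answer: 7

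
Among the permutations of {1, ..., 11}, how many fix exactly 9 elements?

Choose which 9 elements are fixed: C(11,9) = 55.
Derange the remaining 2 using D(j) = (j-1)(D(j-1) + D(j-2)), D(0)=1, D(1)=0: D(2)=1.
Total: 55 x 1.

Final answer: C(11,9) D(2) = 55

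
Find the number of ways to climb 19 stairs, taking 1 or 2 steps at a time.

Condition on the final move: it is a 1-step (f(n-1) ways to get there) or a 2-step (f(n-2) ways), so f(n) = f(n-1) + f(n-2), with f(1)=1, f(2)=2.
Building up term by term: f(1)=1, f(2)=2, f(3)=3, f(4)=5, f(5)=8, f(6)=13, f(7)=21, f(8)=34, f(9)=55, f(10)=89, f(11)=144, f(12)=233, f(13)=377, f(14)=610, f(15)=987, f(16)=1597, f(17)=2584, f(18)=4181, f(19)=6765.

Final answer: 6765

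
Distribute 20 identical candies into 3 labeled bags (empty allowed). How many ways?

Stars and bars: C(n+k-1, k-1) = C(22,2).

Final answer: C(22,2) = 231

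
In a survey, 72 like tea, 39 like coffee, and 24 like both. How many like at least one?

|A union B| = |A| + |B| - |A intersect B| = 72 + 39 - 24.

Final answer: 87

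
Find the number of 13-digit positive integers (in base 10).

First digit: 9 choices (1-9). Each of the remaining 12 digits: 10 choices.
Total: 9 x 10^12.

Final answer: 9000000000000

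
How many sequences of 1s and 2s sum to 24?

Let f(n) count the ways. The last step is size 1 or 2, so f(n) = f(n-1) + f(n-2) with f(1)=1, f(2)=2.
Computing successive values: f(1)=1, f(2)=2, f(3)=3, f(4)=5, f(5)=8, f(6)=13, f(7)=21, f(8)=34, f(9)=55, f(10)=89, f(11)=144, f(12)=233, f(13)=377, f(14)=610, f(15)=987, f(16)=1597, f(17)=2584, f(18)=4181, f(19)=6765, f(20)=10946, f(21)=17711, f(22)=28657, f(23)=46368, f(24)=75025.

Final answer: 75025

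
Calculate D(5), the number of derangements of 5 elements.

Derangements satisfy D(n) = (n-1)(D(n-1) + D(n-2)), starting from D(0)=1, D(1)=0.
D(2) = 1 x (0 + 1) = 1
D(3) = 2 x (1 + 0) = 2
D(4) = 3 x (2 + 1) = 9
D(5) = 4 x (D(4) + D(3)) = 4 x (9 + 2)

Final answer: D(5) = 44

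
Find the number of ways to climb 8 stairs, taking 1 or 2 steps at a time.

Let f(n) count the ways. The last step is size 1 or 2, so f(n) = f(n-1) + f(n-2) with f(1)=1, f(2)=2.
Computing successive values: f(1)=1, f(2)=2, f(3)=3, f(4)=5, f(5)=8, f(6)=13, f(7)=21, f(8)=34.

Final answer: 34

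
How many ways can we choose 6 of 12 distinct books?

C(12,6) = 12!/(6! x (12-6)!).

Final answer: C(12,6) = 924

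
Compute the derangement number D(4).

Derangements satisfy D(n) = (n-1)(D(n-1) + D(n-2)), starting from D(0)=1, D(1)=0.
Building up: D(2)=1, D(3)=2.
D(4) = 3 x (D(3) + D(2)) = 3 x (2 + 1).

Final answer: D(4) = 9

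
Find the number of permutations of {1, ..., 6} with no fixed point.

Use the recurrence D(n) = (n-1)(D(n-1) + D(n-2)) with D(0)=1, D(1)=0.
D(2) = 1 x (0 + 1) = 1
D(3) = 2 x (1 + 0) = 2
D(4) = 3 x (2 + 1) = 9
D(5) = 4 x (9 + 2) = 44
D(6) = 5 x (D(5) + D(4)) = 5 x (44 + 9)

Final answer: D(6) = 265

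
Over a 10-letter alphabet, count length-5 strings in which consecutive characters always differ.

Let g(n) count such strings. g(1) = 10, and each valid string of length n-1 extends in 9 ways (any symbol but the last), so g(n) = 9 g(n-1).
Total: g(5) = 10 x 9^4.

Final answer: 10 x 9^{4} = 65610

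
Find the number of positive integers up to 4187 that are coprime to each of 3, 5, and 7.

|div by 3|=1395, |div by 5|=837, |div by 7|=598.
|div by 3&5|=279, |div by 3&7|=199, |div by 5&7|=119, |div by all|=39.
By inclusion-exclusion, divisible by at least one: 1395+837+598-279-199-119+39 = 2272.
Not divisible by any: 4187 - 2272.

Final answer: 1915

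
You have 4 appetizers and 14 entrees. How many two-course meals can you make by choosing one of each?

By the multiplication principle: 4 x 14.

Final answer: 56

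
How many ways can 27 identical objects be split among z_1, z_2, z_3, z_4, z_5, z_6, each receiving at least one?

Substitute z'_i = z_i - 1 (so z'_i >= 0). Then sum z'_i = 27 - 6 = 21.
Stars and bars: C(21+6-1, 6-1) = C(26,5).

Final answer: C(26,5) = 65780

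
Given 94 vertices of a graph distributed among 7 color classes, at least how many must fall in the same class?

By pigeonhole with 94 objects and 7 categories: ceiling(94/7).

Final answer: 14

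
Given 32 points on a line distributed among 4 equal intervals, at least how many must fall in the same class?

By pigeonhole with 32 objects and 4 categories: ceiling(32/4).

Final answer: 8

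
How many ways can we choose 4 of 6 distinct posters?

C(6,4) = 6!/(4! x (6-4)!).

Final answer: C(6,4) = 15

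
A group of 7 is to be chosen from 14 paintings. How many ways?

C(14,7) = 14!/(7! x 7!).

Final answer: \binom{14}{7} = 3432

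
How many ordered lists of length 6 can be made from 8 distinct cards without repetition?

P(8,6) = 8!/(8-6)! = 8!/2!.

Final answer: P(8,6) = 20160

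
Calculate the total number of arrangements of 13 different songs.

The number of ways to arrange 13 distinct objects is 13!.

Final answer: 13! = 6227020800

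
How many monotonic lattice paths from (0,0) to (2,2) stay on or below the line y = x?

Total monotonic paths to (2,2): C(4,2) = 6.
By the reflection principle, paths that go above the diagonal number C(4,3) = 4.
Valid Dyck paths: 6 - 4.
(Check: C(4,2) - C(4,3) = C(4,2)/3, the Catalan number C_{2}.)

Final answer: C_{2} = 2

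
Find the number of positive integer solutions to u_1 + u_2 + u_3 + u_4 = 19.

Substitute u'_i = u_i - 1 (so u'_i >= 0). Then sum u'_i = 19 - 4 = 15.
Stars and bars: C(15+4-1, 4-1) = C(18,3).

Final answer: C(18,3) = 816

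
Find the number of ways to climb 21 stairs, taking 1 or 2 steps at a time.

Condition on the final move: it is a 1-step (f(n-1) ways to get there) or a 2-step (f(n-2) ways), so f(n) = f(n-1) + f(n-2), with f(1)=1, f(2)=2.
Building up term by term: f(1)=1, f(2)=2, f(3)=3, f(4)=5, f(5)=8, f(6)=13, f(7)=21, f(8)=34, f(9)=55, f(10)=89, f(11)=144, f(12)=233, f(13)=377, f(14)=610, f(15)=987, f(16)=1597, f(17)=2584, f(18)=4181, f(19)=6765, f(20)=10946, f(21)=17711.

Final answer: 17711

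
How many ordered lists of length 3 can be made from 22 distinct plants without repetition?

P(22,3) = 22!/(22-3)! = 22!/19!.

Final answer: P(22,3) = 9240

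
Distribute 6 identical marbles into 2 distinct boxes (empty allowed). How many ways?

Stars and bars: C(n+k-1, k-1) = C(7,1).

Final answer: C(7,1) = 7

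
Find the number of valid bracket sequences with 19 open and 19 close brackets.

This is a standard Catalan-number count: the answer is C_n. Here n = 19 (pairs).
C_n = C(2n,n) - C(2n,n+1), so C_{19} = C(38,19) - C(38,20) = 35345263800 - 33578000610.

Final answer: C_{19} = 1767263190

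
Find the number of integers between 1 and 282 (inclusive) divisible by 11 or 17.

Multiples of 11: 25. Multiples of 17: 16. Of both (lcm=187): 1.
By inclusion-exclusion: 25 + 16 - 1.

Final answer: 40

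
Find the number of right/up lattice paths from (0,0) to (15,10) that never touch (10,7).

Total paths to (15,10): C(25,10) = 3268760.
Paths through (10,7): C(17,7) x C(8,3) = 1089088.
Avoiding (10,7): 3268760 - 1089088.

Final answer: 2179672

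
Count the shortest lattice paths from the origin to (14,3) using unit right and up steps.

Each path has 14 right steps and 3 up steps in some order (17 steps total).
Choose which 3 of the 17 steps are up: C(17,3).

Final answer: C(17,3) = 680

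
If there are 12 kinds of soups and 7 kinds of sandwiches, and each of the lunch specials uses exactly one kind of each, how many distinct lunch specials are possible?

By the multiplication principle: 12 x 7.

Final answer: 84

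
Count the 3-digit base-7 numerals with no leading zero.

These are the integers in [7^2, 7^3), so the count is 7^3 - 7^2 = 6 x 7^2.

Final answer: 294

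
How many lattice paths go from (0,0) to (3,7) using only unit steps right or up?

Each path has 3 right steps and 7 up steps in some order (10 steps total).
Choose which 7 of the 10 steps are up: C(10,7).

Final answer: C(10,7) = 120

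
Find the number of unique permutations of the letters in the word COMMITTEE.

Letters (C:1, E:2, I:1, M:2, O:1, T:2). Total letters: 9.
Permutations = 9!/(2! x 2! x 2!).

Final answer: 45360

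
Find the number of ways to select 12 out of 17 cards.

C(17,12) = 17!/(12! x 5!).

Final answer: \binom{17}{12} = 6188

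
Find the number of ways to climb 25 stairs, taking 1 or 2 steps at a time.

Let f(n) count the ways. The last step is size 1 or 2, so f(n) = f(n-1) + f(n-2) with f(1)=1, f(2)=2.
Computing successive values: f(1)=1, f(2)=2, f(3)=3, f(4)=5, f(5)=8, f(6)=13, f(7)=21, f(8)=34, f(9)=55, f(10)=89, f(11)=144, f(12)=233, f(13)=377, f(14)=610, f(15)=987, f(16)=1597, f(17)=2584, f(18)=4181, f(19)=6765, f(20)=10946, f(21)=17711, f(22)=28657, f(23)=46368, f(24)=75025, f(25)=121393.

Final answer: 121393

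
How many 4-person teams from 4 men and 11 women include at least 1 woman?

Sum over valid woman counts:
C(11,1)C(4,3) = 44
C(11,2)C(4,2) = 330
C(11,3)C(4,1) = 660
C(11,4)C(4,0) = 330
Total: 44 + 330 + 660 + 330.

Final answer: 1364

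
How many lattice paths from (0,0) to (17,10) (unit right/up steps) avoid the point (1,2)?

Total paths to (17,10): C(27,10) = 8436285.
Paths through (1,2): C(3,2) x C(24,8) = 2206413.
Avoiding (1,2): 8436285 - 2206413.

Final answer: 6229872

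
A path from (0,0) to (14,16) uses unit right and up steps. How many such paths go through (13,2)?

Paths (0,0)->(13,2): C(15,2) = 105.
Paths (13,2)->(14,16): C(15,14) = 15.
By multiplication principle: 105 x 15.

Final answer: 1575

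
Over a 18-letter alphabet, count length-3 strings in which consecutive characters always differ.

Let g(n) count such strings. g(1) = 18, and each valid string of length n-1 extends in 17 ways (any symbol but the last), so g(n) = 17 g(n-1).
Total: g(3) = 18 x 17^2.

Final answer: 18 x 17^{2} = 5202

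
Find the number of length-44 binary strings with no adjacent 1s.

Classify by the final bit: ...0 gives a(n-1) strings, ...01 gives a(n-2) strings. Thus a(n) = a(n-1) + a(n-2) with a(1)=2, a(2)=3.
Building up term by term: a(1)=2, a(2)=3, a(3)=5, a(4)=8, a(5)=13, a(6)=21, a(7)=34, a(8)=55, a(9)=89, a(10)=144, a(11)=233, a(12)=377, a(13)=610, a(14)=987, a(15)=1597, a(16)=2584, a(17)=4181, a(18)=6765, a(19)=10946, a(20)=17711, a(21)=28657, a(22)=46368, a(23)=75025, a(24)=121393, a(25)=196418, a(26)=317811, a(27)=514229, a(28)=832040, a(29)=1346269, a(30)=2178309, a(31)=3524578, a(32)=5702887, a(33)=9227465, a(34)=14930352, a(35)=24157817, a(36)=39088169, a(37)=63245986, a(38)=102334155, a(39)=165580141, a(40)=267914296, a(41)=433494437, a(42)=701408733, a(43)=1134903170, a(44)=1836311903.

Final answer: 1836311903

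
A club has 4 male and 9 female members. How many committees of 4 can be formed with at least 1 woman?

Sum over valid woman counts:
C(9,1)C(4,3) = 36
C(9,2)C(4,2) = 216
C(9,3)C(4,1) = 336
C(9,4)C(4,0) = 126
Total: 36 + 216 + 336 + 126.

Final answer: 714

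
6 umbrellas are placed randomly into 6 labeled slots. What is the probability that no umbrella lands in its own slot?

Derangements satisfy D(n) = (n-1)(D(n-1) + D(n-2)), starting from D(0)=1, D(1)=0.
Building up: D(2)=1, D(3)=2, D(4)=9, D(5)=44, D(6)=265.
Total arrangements: 6! = 720.
Probability = D(6)/6! = 53/144.

Final answer: D(6)/6! = 265/720 = 0.368056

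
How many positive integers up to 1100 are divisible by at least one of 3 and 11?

Multiples of 3: 366. Multiples of 11: 100. Of both (lcm=33): 33.
By inclusion-exclusion: 366 + 100 - 33.

Final answer: 433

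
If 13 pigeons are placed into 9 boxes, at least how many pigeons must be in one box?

By the pigeonhole principle: ceiling(13/9).

Final answer: 2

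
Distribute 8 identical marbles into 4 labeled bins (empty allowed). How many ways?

Stars and bars: C(n+k-1, k-1) = C(11,3).

Final answer: C(11,3) = 165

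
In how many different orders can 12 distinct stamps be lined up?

The number of ways to arrange 12 distinct objects is 12!.

Final answer: 12! = 479001600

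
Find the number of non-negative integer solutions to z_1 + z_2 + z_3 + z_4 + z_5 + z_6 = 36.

Stars and bars with 36 stars and 5 bars:
C(36+6-1, 6-1) = C(41,5).

Final answer: C(41,5) = 749398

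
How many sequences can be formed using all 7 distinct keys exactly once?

The number of ways to arrange 7 distinct objects is 7!.

Final answer: 7! = 5040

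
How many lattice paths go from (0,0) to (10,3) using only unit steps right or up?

Each path has 10 right steps and 3 up steps in some order (13 steps total).
Choose which 3 of the 13 steps are up: C(13,3).

Final answer: C(13,3) = 286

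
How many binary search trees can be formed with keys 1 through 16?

This is a standard Catalan-number count: the answer is C_n. Here n = 16.
C_n = (2n)!/(n!(n+1)!), so C_{16} = 32!/(16! x 17!) = C(32,16)/17 = 601080390/17.

Final answer: C_{16} = 35357670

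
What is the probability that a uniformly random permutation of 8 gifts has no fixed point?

Use the recurrence D(n) = (n-1)(D(n-1) + D(n-2)) with D(0)=1, D(1)=0.
Building up: D(2)=1, D(3)=2, D(4)=9, D(5)=44, D(6)=265, D(7)=1854, D(8)=14833.
Total arrangements: 8! = 40320.
Probability = D(8)/8! = 2119/5760.

Final answer: D(8)/8! = 14833/40320 = 0.367882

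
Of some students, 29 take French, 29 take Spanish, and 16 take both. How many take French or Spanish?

|A union B| = |A| + |B| - |A intersect B| = 29 + 29 - 16.

Final answer: 42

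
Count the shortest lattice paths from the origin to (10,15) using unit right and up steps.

Each path has 10 right steps and 15 up steps in some order (25 steps total).
Choose which 15 of the 25 steps are up: C(25,15).

Final answer: C(25,15) = 3268760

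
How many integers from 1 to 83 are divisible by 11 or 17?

Multiples of 11: 7. Multiples of 17: 4. Of both (lcm=187): 0.
By inclusion-exclusion: 7 + 4 - 0.

Final answer: 11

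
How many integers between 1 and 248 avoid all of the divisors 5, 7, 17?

|div by 5|=49, |div by 7|=35, |div by 17|=14.
|div by 5&7|=7, |div by 5&17|=2, |div by 7&17|=2, |div by all|=0.
By inclusion-exclusion, divisible by at least one: 49+35+14-7-2-2+0 = 87.
Not divisible by any: 248 - 87.

Final answer: 161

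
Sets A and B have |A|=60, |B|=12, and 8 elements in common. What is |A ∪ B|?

|A union B| = |A| + |B| - |A intersect B| = 60 + 12 - 8.

Final answer: 64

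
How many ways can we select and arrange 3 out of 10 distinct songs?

P(10,3) = 10!/(10-3)! = 10!/7!.

Final answer: P(10,3) = 720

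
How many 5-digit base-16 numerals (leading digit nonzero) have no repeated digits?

The leading digit has 15 choices (anything but zero); the next has 15 (anything but the first), then 14, and so on, one fewer each time.
Total: 15 x 15 x 14 x 13 x 12.

Final answer: 491400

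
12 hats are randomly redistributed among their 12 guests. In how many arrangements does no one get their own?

D(n) = (n-1)(D(n-1) + D(n-2)), D(0)=1, D(1)=0.
D(2) = 1 x (0 + 1) = 1
D(3) = 2 x (1 + 0) = 2
D(4) = 3 x (2 + 1) = 9
D(5) = 4 x (9 + 2) = 44
D(6) = 5 x (44 + 9) = 265
D(7) = 6 x (265 + 44) = 1854
D(8) = 7 x (1854 + 265) = 14833
D(9) = 8 x (14833 + 1854) = 133496
D(10) = 9 x (133496 + 14833) = 1334961
D(11) = 10 x (1334961 + 133496) = 14684570
D(12) = 11 x (D(11) + D(10)) = 11 x (14684570 + 1334961)

Final answer: D(12) = 176214841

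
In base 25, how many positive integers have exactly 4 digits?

Leading digit: 24 options (nonzero). Other 3 digit(s): 25 options each.
Total: 24 x 25^3.

Final answer: 375000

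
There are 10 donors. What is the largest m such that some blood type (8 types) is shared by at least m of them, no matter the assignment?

There are 8 possible values for blood type (8 types). With 10 donors and 8 categories, by pigeonhole: ceiling(10/8).

Final answer: 2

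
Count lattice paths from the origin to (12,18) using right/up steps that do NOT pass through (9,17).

Total paths to (12,18): C(30,18) = 86493225.
Paths through (9,17): C(26,17) x C(4,1) = 12498200.
Avoiding (9,17): 86493225 - 12498200.

Final answer: 73995025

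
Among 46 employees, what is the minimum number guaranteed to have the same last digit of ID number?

There are 10 possible values for last digit of ID number. With 46 employees and 10 categories, by pigeonhole: ceiling(46/10).

Final answer: 5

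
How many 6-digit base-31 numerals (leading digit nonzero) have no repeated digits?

First digit: 30 (nonzero). Second: 30 (not first). Third: 29, etc.
Total: 30 x 30 x 29 x 28 x 27 x 26.

Final answer: 513021600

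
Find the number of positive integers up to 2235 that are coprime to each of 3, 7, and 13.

|div by 3|=745, |div by 7|=319, |div by 13|=171.
|div by 3&7|=106, |div by 3&13|=57, |div by 7&13|=24, |div by all|=8.
By inclusion-exclusion, divisible by at least one: 745+319+171-106-57-24+8 = 1056.
Not divisible by any: 2235 - 1056.

Final answer: 1179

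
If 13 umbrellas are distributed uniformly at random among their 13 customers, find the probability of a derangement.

D(n) = (n-1)(D(n-1) + D(n-2)), D(0)=1, D(1)=0.
Building up: D(2)=1, D(3)=2, D(4)=9, D(5)=44, D(6)=265, D(7)=1854, D(8)=14833, D(9)=133496, D(10)=1334961, D(11)=14684570, D(12)=176214841, D(13)=2290792932.
Total arrangements: 13! = 6227020800.
Probability = D(13)/13! = 63633137/172972800.

Final answer: D(13)/13! = 2290792932/6227020800 = 0.367879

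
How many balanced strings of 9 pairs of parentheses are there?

This is a standard Catalan-number count: the answer is C_n. Here n = 9 (pairs).
C_n = C(2n,n) - C(2n,n+1), so C_{9} = C(18,9) - C(18,10) = 48620 - 43758.

Final answer: C_{9} = 4862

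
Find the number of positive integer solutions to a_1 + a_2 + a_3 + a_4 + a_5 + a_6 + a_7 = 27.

Substitute a'_i = a_i - 1 (so a'_i >= 0). Then sum a'_i = 27 - 7 = 20.
Stars and bars: C(20+7-1, 7-1) = C(26,6).

Final answer: C(26,6) = 230230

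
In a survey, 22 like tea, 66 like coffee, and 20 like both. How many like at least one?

|A union B| = |A| + |B| - |A intersect B| = 22 + 66 - 20.

Final answer: 68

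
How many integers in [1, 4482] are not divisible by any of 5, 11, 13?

|div by 5|=896, |div by 11|=407, |div by 13|=344.
|div by 5&11|=81, |div by 5&13|=68, |div by 11&13|=31, |div by all|=6.
By inclusion-exclusion, divisible by at least one: 896+407+344-81-68-31+6 = 1473.
Not divisible by any: 4482 - 1473.

Final answer: 3009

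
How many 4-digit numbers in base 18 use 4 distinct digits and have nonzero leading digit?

The leading digit has 17 choices (anything but zero); the next has 17 (anything but the first), then 16, and so on, one fewer each time.
Total: 17 x 17 x 16 x 15.

Final answer: 69360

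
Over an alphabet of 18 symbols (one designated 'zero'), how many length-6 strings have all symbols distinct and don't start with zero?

First digit: 17 (nonzero). Second: 17 (not first). Third: 16, etc.
Total: 17 x 17 x 16 x 15 x 14 x 13.

Final answer: 12623520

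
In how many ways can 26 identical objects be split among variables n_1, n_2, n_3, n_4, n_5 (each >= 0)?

Stars and bars with 26 stars and 4 bars:
C(26+5-1, 5-1) = C(30,4).

Final answer: C(30,4) = 27405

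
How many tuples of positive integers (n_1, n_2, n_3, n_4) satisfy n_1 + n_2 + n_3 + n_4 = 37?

Substitute n'_i = n_i - 1 (so n'_i >= 0). Then sum n'_i = 37 - 4 = 33.
Stars and bars: C(33+4-1, 4-1) = C(36,3).

Final answer: C(36,3) = 7140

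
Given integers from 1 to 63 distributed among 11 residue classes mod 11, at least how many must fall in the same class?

By pigeonhole with 63 objects and 11 categories: ceiling(63/11).

Final answer: 6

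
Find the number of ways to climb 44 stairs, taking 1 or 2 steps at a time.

Let f(n) count the ways. The last step is size 1 or 2, so f(n) = f(n-1) + f(n-2) with f(1)=1, f(2)=2.
Building up term by term: f(1)=1, f(2)=2, f(3)=3, f(4)=5, f(5)=8, f(6)=13, f(7)=21, f(8)=34, f(9)=55, f(10)=89, f(11)=144, f(12)=233, f(13)=377, f(14)=610, f(15)=987, f(16)=1597, f(17)=2584, f(18)=4181, f(19)=6765, f(20)=10946, f(21)=17711, f(22)=28657, f(23)=46368, f(24)=75025, f(25)=121393, f(26)=196418, f(27)=317811, f(28)=514229, f(29)=832040, f(30)=1346269, f(31)=2178309, f(32)=3524578, f(33)=5702887, f(34)=9227465, f(35)=14930352, f(36)=24157817, f(37)=39088169, f(38)=63245986, f(39)=102334155, f(40)=165580141, f(41)=267914296, f(42)=433494437, f(43)=701408733, f(44)=1134903170.

Final answer: 1134903170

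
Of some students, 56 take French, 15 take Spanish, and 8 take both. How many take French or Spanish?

|A union B| = |A| + |B| - |A intersect B| = 56 + 15 - 8.

Final answer: 63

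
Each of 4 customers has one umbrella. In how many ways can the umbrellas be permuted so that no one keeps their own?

Use the recurrence D(n) = (n-1)(D(n-1) + D(n-2)) with D(0)=1, D(1)=0.
D(2) = 1 x (0 + 1) = 1
D(3) = 2 x (1 + 0) = 2
D(4) = 3 x (D(3) + D(2)) = 3 x (2 + 1)

Final answer: D(4) = 9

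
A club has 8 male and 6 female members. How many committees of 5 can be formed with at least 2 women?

Sum over valid woman counts:
C(6,2)C(8,3) = 840
C(6,3)C(8,2) = 560
C(6,4)C(8,1) = 120
C(6,5)C(8,0) = 6
Total: 840 + 560 + 120 + 6.

Final answer: 1526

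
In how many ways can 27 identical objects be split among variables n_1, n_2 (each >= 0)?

Stars and bars with 27 stars and 1 bars:
C(27+2-1, 2-1) = C(28,1).

Final answer: C(28,1) = 28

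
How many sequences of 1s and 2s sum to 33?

Let f(n) be the number of climbs. Removing the last move (1 or 2 steps) gives f(n) = f(n-1) + f(n-2); base cases f(1)=1, f(2)=2.
Computing successive values: f(1)=1, f(2)=2, f(3)=3, f(4)=5, f(5)=8, f(6)=13, f(7)=21, f(8)=34, f(9)=55, f(10)=89, f(11)=144, f(12)=233, f(13)=377, f(14)=610, f(15)=987, f(16)=1597, f(17)=2584, f(18)=4181, f(19)=6765, f(20)=10946, f(21)=17711, f(22)=28657, f(23)=46368, f(24)=75025, f(25)=121393, f(26)=196418, f(27)=317811, f(28)=514229, f(29)=832040, f(30)=1346269, f(31)=2178309, f(32)=3524578, f(33)=5702887.

Final answer: 5702887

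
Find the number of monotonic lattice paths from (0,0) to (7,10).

Each path has 7 right steps and 10 up steps in some order (17 steps total).
Choose which 10 of the 17 steps are up: C(17,10).

Final answer: C(17,10) = 19448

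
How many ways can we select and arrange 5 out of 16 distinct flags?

P(16,5) = 16!/(16-5)! = 16!/11!.

Final answer: P(16,5) = 524160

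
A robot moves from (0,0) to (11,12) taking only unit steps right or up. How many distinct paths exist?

Each path has 11 right steps and 12 up steps in some order (23 steps total).
Choose which 12 of the 23 steps are up: C(23,12).

Final answer: C(23,12) = 1352078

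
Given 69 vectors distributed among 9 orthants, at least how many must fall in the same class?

By pigeonhole with 69 objects and 9 categories: ceiling(69/9).

Final answer: 8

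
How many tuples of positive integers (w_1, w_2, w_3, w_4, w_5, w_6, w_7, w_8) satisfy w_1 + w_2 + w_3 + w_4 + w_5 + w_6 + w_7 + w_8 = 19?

Substitute w'_i = w_i - 1 (so w'_i >= 0). Then sum w'_i = 19 - 8 = 11.
Stars and bars: C(11+8-1, 8-1) = C(18,7).

Final answer: C(18,7) = 31824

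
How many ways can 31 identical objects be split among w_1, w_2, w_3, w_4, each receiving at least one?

Substitute w'_i = w_i - 1 (so w'_i >= 0). Then sum w'_i = 31 - 4 = 27.
Stars and bars: C(27+4-1, 4-1) = C(30,3).

Final answer: C(30,3) = 4060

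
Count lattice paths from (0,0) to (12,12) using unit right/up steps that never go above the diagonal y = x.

Total monotonic paths to (12,12): C(24,12) = 2704156.
Reflecting each bad path at its first crossing gives a bijection with paths to (11,13): C(24,13) = 2496144.
Valid Dyck paths: 2704156 - 2496144.
(These counts are the Catalan numbers.)

Final answer: C_{12} = 208012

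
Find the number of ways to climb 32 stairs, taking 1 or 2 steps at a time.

Condition on the final move: it is a 1-step (f(n-1) ways to get there) or a 2-step (f(n-2) ways), so f(n) = f(n-1) + f(n-2), with f(1)=1, f(2)=2.
Computing successive values: f(1)=1, f(2)=2, f(3)=3, f(4)=5, f(5)=8, f(6)=13, f(7)=21, f(8)=34, f(9)=55, f(10)=89, f(11)=144, f(12)=233, f(13)=377, f(14)=610, f(15)=987, f(16)=1597, f(17)=2584, f(18)=4181, f(19)=6765, f(20)=10946, f(21)=17711, f(22)=28657, f(23)=46368, f(24)=75025, f(25)=121393, f(26)=196418, f(27)=317811, f(28)=514229, f(29)=832040, f(30)=1346269, f(31)=2178309, f(32)=3524578.

Final answer: 3524578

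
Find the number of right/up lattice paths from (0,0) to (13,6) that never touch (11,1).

Total paths to (13,6): C(19,6) = 27132.
Paths through (11,1): C(12,1) x C(7,5) = 252.
Avoiding (11,1): 27132 - 252.

Final answer: 26880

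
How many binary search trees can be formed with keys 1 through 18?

This is a standard Catalan-number count: the answer is C_n. Here n = 18.
C_n = C(2n,n) - C(2n,n+1), so C_{18} = C(36,18) - C(36,19) = 9075135300 - 8597496600.

Final answer: C_{18} = 477638700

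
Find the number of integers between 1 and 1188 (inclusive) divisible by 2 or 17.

Multiples of 2: 594. Multiples of 17: 69. Of both (lcm=34): 34.
By inclusion-exclusion: 594 + 69 - 34.

Final answer: 629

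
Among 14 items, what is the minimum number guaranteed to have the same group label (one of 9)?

There are 9 possible values for group label (one of 9). With 14 items and 9 categories, by pigeonhole: ceiling(14/9).

Final answer: 2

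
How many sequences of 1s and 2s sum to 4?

Let f(n) be the number of climbs. Removing the last move (1 or 2 steps) gives f(n) = f(n-1) + f(n-2); base cases f(1)=1, f(2)=2.
Computing successive values: f(1)=1, f(2)=2, f(3)=3, f(4)=5.

Final answer: 5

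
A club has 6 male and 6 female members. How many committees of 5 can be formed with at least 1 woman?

Sum over valid woman counts:
C(6,1)C(6,4) = 90
C(6,2)C(6,3) = 300
C(6,3)C(6,2) = 300
C(6,4)C(6,1) = 90
C(6,5)C(6,0) = 6
Total: 90 + 300 + 300 + 90 + 6.

Final answer: 786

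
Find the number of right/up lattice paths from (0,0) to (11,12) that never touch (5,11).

Total paths to (11,12): C(23,12) = 1352078.
Paths through (5,11): C(16,11) x C(7,1) = 30576.
Avoiding (5,11): 1352078 - 30576.

Final answer: 1321502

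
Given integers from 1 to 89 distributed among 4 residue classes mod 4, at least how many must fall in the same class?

By pigeonhole with 89 objects and 4 categories: ceiling(89/4).

Final answer: 23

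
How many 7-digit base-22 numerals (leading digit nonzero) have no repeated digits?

First digit: 21 (nonzero). Second: 21 (not first). Third: 20, etc.
Total: 21 x 21 x 20 x 19 x 18 x 17 x 16.

Final answer: 820471680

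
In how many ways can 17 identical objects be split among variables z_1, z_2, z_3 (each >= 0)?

Stars and bars with 17 stars and 2 bars:
C(17+3-1, 3-1) = C(19,2).

Final answer: C(19,2) = 171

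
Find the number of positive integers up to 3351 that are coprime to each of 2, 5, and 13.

|div by 2|=1675, |div by 5|=670, |div by 13|=257.
|div by 2&5|=335, |div by 2&13|=128, |div by 5&13|=51, |div by all|=25.
By inclusion-exclusion, divisible by at least one: 1675+670+257-335-128-51+25 = 2113.
Not divisible by any: 3351 - 2113.

Final answer: 1238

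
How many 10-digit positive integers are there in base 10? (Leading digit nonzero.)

In base 10, the leading digit has 9 choices (1..9); each of the remaining 9 digits has 10 choices.
Total: 9 x 10^9.

Final answer: 9000000000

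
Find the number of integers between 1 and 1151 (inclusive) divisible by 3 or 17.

Multiples of 3: 383. Multiples of 17: 67. Of both (lcm=51): 22.
By inclusion-exclusion: 383 + 67 - 22.

Final answer: 428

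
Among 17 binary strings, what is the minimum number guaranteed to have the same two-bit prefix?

There are 4 possible values for two-bit prefix. With 17 binary strings and 4 categories, by pigeonhole: ceiling(17/4).

Final answer: 5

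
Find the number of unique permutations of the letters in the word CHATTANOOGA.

Letters (A:3, C:1, G:1, H:1, N:1, O:2, T:2). Total letters: 11.
Permutations = 11!/(3! x 2! x 2!).

Final answer: 1663200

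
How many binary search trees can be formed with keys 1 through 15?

This is a standard Catalan-number count: the answer is C_n. Here n = 15.
Using C_0 = 1 and C_(k+1) = C_k x 2(2k+1)/(k+2), build up term by term: C_1=1, C_2=2, C_3=5, C_4=14, C_5=42, C_6=132, C_7=429, C_8=1430, C_9=4862, C_10=16796, C_11=58786, C_12=208012, C_13=742900, C_14=2674440, C_15=9694845.

Final answer: C_{15} = 9694845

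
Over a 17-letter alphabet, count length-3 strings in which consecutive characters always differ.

Let g(n) count such strings. g(1) = 17, and each valid string of length n-1 extends in 16 ways (any symbol but the last), so g(n) = 16 g(n-1).
Total: g(3) = 17 x 16^2.

Final answer: 17 x 16^{2} = 4352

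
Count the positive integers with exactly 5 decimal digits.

The leading digit cannot be 0 (9 options); the other 4 digits can be anything (10 options each).
Total: 9 x 10^4.

Final answer: 90000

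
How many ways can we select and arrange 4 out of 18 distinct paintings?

P(18,4) = 18!/(18-4)! = 18!/14!.

Final answer: P(18,4) = 73440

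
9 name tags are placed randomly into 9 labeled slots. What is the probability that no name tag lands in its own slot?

D(n) = (n-1)(D(n-1) + D(n-2)), D(0)=1, D(1)=0.
Building up: D(2)=1, D(3)=2, D(4)=9, D(5)=44, D(6)=265, D(7)=1854, D(8)=14833, D(9)=133496.
Total arrangements: 9! = 362880.
Probability = D(9)/9! = 16687/45360.

Final answer: D(9)/9! = 133496/362880 = 0.367879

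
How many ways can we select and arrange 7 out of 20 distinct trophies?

P(20,7) = 20!/(20-7)! = 20!/13!.

Final answer: P(20,7) = 390700800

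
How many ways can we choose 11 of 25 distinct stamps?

C(25,11) = 25!/(11! x 14!).

Final answer: \binom{25}{11} = 4457400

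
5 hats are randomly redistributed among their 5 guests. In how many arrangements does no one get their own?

D(n) = (n-1)(D(n-1) + D(n-2)), D(0)=1, D(1)=0.
D(2) = 1 x (0 + 1) = 1
D(3) = 2 x (1 + 0) = 2
D(4) = 3 x (2 + 1) = 9
D(5) = 4 x (D(4) + D(3)) = 4 x (9 + 2)

Final answer: D(5) = 44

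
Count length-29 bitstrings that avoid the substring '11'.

Let a(n) count valid strings. If the last bit is 0 the prefix is any valid string of length n-1; if it is 1 the string must end in 01 with a valid prefix of length n-2. So a(n) = a(n-1) + a(n-2), a(1)=2, a(2)=3.
Computing successive values: a(1)=2, a(2)=3, a(3)=5, a(4)=8, a(5)=13, a(6)=21, a(7)=34, a(8)=55, a(9)=89, a(10)=144, a(11)=233, a(12)=377, a(13)=610, a(14)=987, a(15)=1597, a(16)=2584, a(17)=4181, a(18)=6765, a(19)=10946, a(20)=17711, a(21)=28657, a(22)=46368, a(23)=75025, a(24)=121393, a(25)=196418, a(26)=317811, a(27)=514229, a(28)=832040, a(29)=1346269.

Final answer: 1346269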